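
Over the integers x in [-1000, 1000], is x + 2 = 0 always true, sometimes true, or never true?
Holds at x = -2: LHS = (-2) + 2 = 0; 0 = 0 — holds
Fails at x = 0: LHS = 0 + 2 = 2; 2 = 0 — FAILS
It is satisfied by some integers in the range but not all.

Answer: Sometimes true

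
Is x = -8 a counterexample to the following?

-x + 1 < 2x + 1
Substitute x = -8 into the relation:
x = -8: LHS = -(-8) + 1 = 9, RHS = 2·(-8) + 1 = -15; 9 < -15 — FAILS

Since the claim fails at x = -8, this value is a counterexample.

Answer: Yes, x = -8 is a counterexample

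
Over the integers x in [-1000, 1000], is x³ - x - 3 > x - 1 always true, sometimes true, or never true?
Holds at x = 2: LHS = 2³ - 2 - 3 = 3, RHS = 2 - 1 = 1; 3 > 1 — holds
Fails at x = 0: LHS = 0³ - 0 - 3 = -3, RHS = 0 - 1 = -1; -3 > -1 — FAILS
It is satisfied by some integers in the range but not all.

Answer: Sometimes true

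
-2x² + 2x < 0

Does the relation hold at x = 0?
x = 0: LHS = -2·0² + 2·0 = 0; 0 < 0 — FAILS

The relation fails at x = 0, so x = 0 is a counterexample.

Answer: No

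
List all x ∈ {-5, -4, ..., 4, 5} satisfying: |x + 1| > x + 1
Holds for: {-5, -4, -3, -2}
Fails for: {-1, 0, 1, 2, 3, 4, 5}

Answer: {-5, -4, -3, -2}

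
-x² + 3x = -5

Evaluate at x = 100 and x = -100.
x = 100: LHS = -100² + 3·100 = -9700; -9700 = -5 — FAILS
x = -100: LHS = -(-100)² + 3·(-100) = -10300; -10300 = -5 — FAILS

Answer: No, fails for both x = 100 and x = -100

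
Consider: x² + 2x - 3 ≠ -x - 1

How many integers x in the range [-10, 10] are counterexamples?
Track d = LHS − RHS over the integers in [-10, 10]. Equality would need d = 0, but d changes sign only between consecutive integers, jumping over 0:
x = -4: LHS = (-4)² + 2·(-4) - 3 = 5, RHS = -(-4) - 1 = 3; 5 ≠ 3 — holds  (d = 2)
x = -3: LHS = (-3)² + 2·(-3) - 3 = 0, RHS = -(-3) - 1 = 2; 0 ≠ 2 — holds  (d = -2)
x = 0: LHS = 0² + 2·0 - 3 = -3, RHS = -0 - 1 = -1; -3 ≠ -1 — holds  (d = -2)
x = 1: LHS = 1² + 2·1 - 3 = 0, RHS = -1 - 1 = -2; 0 ≠ -2 — holds  (d = 2)
Away from these crossings d keeps a constant sign, and checking every integer in [-10, 10] confirms d ≠ 0 throughout. Hence the two sides are never equal, so the relation holds for every integer in [-10, 10].

No counterexample appears in that range.

Answer: 0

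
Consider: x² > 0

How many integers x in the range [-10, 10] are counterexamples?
Counterexamples in [-10, 10]: {0}.

Counting them gives 1 values.

Answer: 1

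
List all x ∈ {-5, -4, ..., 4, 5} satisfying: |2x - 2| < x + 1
Holds for: {1, 2}
Fails for: {-5, -4, -3, -2, -1, 0, 3, 4, 5}

Answer: {1, 2}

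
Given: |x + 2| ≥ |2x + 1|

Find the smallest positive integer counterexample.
Testing positive integers:
x = 1: LHS = |1 + 2| = |3| = 3, RHS = |2·1 + 1| = |3| = 3; 3 ≥ 3 — holds
x = 2: LHS = |2 + 2| = |4| = 4, RHS = |2·2 + 1| = |5| = 5; 4 ≥ 5 — FAILS  ← smallest positive counterexample

Answer: x = 2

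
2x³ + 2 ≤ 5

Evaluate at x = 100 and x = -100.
x = 100: LHS = 2·100³ + 2 = 2000002; 2000002 ≤ 5 — FAILS
x = -100: LHS = 2·(-100)³ + 2 = -1999998; -1999998 ≤ 5 — holds

Answer: Partially: fails for x = 100, holds for x = -100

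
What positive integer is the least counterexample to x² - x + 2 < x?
Testing positive integers:
x = 1: LHS = 1² - 1 + 2 = 2; 2 < 1 — FAILS  ← smallest positive counterexample

Answer: x = 1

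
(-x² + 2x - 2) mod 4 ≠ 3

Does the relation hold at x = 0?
x = 0: LHS = (-0² + 2·0 - 2) mod 4 = (-2) mod 4 = 2; 2 ≠ 3 — holds

The relation is satisfied at x = 0.

Answer: Yes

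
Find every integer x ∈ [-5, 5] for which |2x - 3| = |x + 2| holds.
Holds for: {5}
Fails for: {-5, -4, -3, -2, -1, 0, 1, 2, 3, 4}

Answer: {5}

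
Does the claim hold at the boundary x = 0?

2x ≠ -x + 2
x = 0: LHS = 2·0 = 0, RHS = -0 + 2 = 2; 0 ≠ 2 — holds

The relation is satisfied at x = 0.

Answer: Yes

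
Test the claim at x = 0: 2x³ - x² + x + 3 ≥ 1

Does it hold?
x = 0: LHS = 2·0³ - 0² + 0 + 3 = 3; 3 ≥ 1 — holds

The relation is satisfied at x = 0.

Answer: Yes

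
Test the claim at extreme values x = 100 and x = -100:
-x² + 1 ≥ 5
x = 100: LHS = -100² + 1 = -9999; -9999 ≥ 5 — FAILS
x = -100: LHS = -(-100)² + 1 = -9999; -9999 ≥ 5 — FAILS

Answer: No, fails for both x = 100 and x = -100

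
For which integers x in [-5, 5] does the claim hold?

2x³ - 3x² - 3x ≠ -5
Track d = LHS − RHS over the integers in [-5, 5]. Equality would need d = 0, but d changes sign only between consecutive integers, jumping over 0:
x = -2: LHS = 2·(-2)³ - 3·(-2)² - 3·(-2) = -22; -22 ≠ -5 — holds  (d = -17)
x = -1: LHS = 2·(-1)³ - 3·(-1)² - 3·(-1) = -2; -2 ≠ -5 — holds  (d = 3)
Away from these crossings d keeps a constant sign, and checking every integer in [-5, 5] confirms d ≠ 0 throughout. Hence the two sides are never equal, so the relation holds for every integer in [-5, 5].

Answer: All integers in [-5, 5]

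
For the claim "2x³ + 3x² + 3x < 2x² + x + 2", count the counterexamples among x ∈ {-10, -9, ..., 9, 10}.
Counterexamples in [-10, 10]: {1, 2, 3, 4, 5, 6, 7, 8, 9, 10}.

Counting them gives 10 values.

Answer: 10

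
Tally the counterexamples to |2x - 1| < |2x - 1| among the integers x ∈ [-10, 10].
Counterexamples in [-10, 10]: {-10, -9, -8, -7, -6, -5, -4, -3, -2, -1, 0, 1, 2, 3, 4, 5, 6, 7, 8, 9, 10}.

Counting them gives 21 values.

Answer: 21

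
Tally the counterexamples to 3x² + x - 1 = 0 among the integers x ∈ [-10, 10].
Counterexamples in [-10, 10]: {-10, -9, -8, -7, -6, -5, -4, -3, -2, -1, 0, 1, 2, 3, 4, 5, 6, 7, 8, 9, 10}.

Counting them gives 21 values.

Answer: 21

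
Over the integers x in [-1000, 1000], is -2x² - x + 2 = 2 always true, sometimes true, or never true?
Holds at x = 0: LHS = -2·0² - 0 + 2 = 2; 2 = 2 — holds
Fails at x = 1: LHS = -2·1² - 1 + 2 = -1; -1 = 2 — FAILS
It is satisfied by some integers in the range but not all.

Answer: Sometimes true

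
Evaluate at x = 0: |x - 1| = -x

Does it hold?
x = 0: LHS = |0 - 1| = |-1| = 1, RHS = -0 = 0; 1 = 0 — FAILS

The relation fails at x = 0, so x = 0 is a counterexample.

Answer: No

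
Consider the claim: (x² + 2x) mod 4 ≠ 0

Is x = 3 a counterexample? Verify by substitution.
Substitute x = 3 into the relation:
x = 3: LHS = (3² + 2·3) mod 4 = 15 mod 4 = 3; 3 ≠ 0 — holds

The claim holds here, so x = 3 is not a counterexample. (A counterexample exists elsewhere, e.g. x = 0.)

Answer: No, x = 3 is not a counterexample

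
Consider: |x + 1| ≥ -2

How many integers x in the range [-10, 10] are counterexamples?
An absolute value is never negative, so the left side is ≥ 0 for every x, while the right side is -2. Tightest case in [-10, 10] is x = -1:
x = -1: LHS = |(-1) + 1| = |0| = 0; 0 ≥ -2 — holds
Hence LHS − RHS is never negative, i.e. LHS ≥ RHS throughout, so the relation holds for every integer in [-10, 10].

No counterexample appears in that range.

Answer: 0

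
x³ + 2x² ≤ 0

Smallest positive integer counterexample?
Testing positive integers:
x = 1: LHS = 1³ + 2·1² = 3; 3 ≤ 0 — FAILS  ← smallest positive counterexample

Answer: x = 1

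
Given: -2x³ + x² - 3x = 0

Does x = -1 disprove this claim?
Substitute x = -1 into the relation:
x = -1: LHS = -2·(-1)³ + (-1)² - 3·(-1) = 6; 6 = 0 — FAILS

Since the claim fails at x = -1, this value is a counterexample.

Answer: Yes, x = -1 is a counterexample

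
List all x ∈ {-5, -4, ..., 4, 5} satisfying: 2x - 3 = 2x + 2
Over all integers in [-5, 5], LHS − RHS is always negative; it is closest to 0 at x = 0, where it equals -5:
x = 0: LHS = 2·0 - 3 = -3, RHS = 2·0 + 2 = 2; -3 = 2 — FAILS
At the ends of the range:
x = -5: LHS = 2·(-5) - 3 = -13, RHS = 2·(-5) + 2 = -8; -13 = -8 — FAILS
x = 5: LHS = 2·5 - 3 = 7, RHS = 2·5 + 2 = 12; 7 = 12 — FAILS
Hence LHS − RHS is never 0, i.e. the two sides are never equal, so the claimed relation (=) fails for every integer in [-5, 5].

Answer: None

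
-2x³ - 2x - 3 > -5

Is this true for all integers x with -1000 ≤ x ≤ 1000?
The claim fails at x = 1:
x = 1: LHS = -2·1³ - 2·1 - 3 = -7; -7 > -5 — FAILS

Because a single integer refutes it, the statement is false.

Answer: False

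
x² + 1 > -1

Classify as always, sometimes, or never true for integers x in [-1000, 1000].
Over all integers in [-1000, 1000], LHS − RHS is smallest at x = 0, where it equals 2:
x = 0: LHS = 0² + 1 = 1; 1 > -1 — holds
At the ends of the range:
x = -1000: LHS = (-1000)² + 1 = 1000001; 1000001 > -1 — holds
x = 1000: LHS = 1000² + 1 = 1000001; 1000001 > -1 — holds
Hence LHS − RHS is never zero or negative, i.e. LHS > RHS throughout, so the relation holds for every integer in [-1000, 1000].

No counterexample exists.

Answer: Always true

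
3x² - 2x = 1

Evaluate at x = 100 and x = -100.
x = 100: LHS = 3·100² - 2·100 = 29800; 29800 = 1 — FAILS
x = -100: LHS = 3·(-100)² - 2·(-100) = 30200; 30200 = 1 — FAILS

Answer: No, fails for both x = 100 and x = -100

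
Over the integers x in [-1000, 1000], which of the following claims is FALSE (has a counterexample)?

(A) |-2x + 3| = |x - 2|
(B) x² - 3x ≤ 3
(A) x = 0: LHS = |-2·0 + 3| = |3| = 3, RHS = |0 - 2| = |-2| = 2; 3 = 2 — FAILS
(B) x = -1: LHS = (-1)² - 3·(-1) = 4; 4 ≤ 3 — FAILS

Answer: Both A and B are false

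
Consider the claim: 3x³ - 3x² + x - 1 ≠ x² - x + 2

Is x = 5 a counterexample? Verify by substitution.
Substitute x = 5 into the relation:
x = 5: LHS = 3·5³ - 3·5² + 5 - 1 = 304, RHS = 5² - 5 + 2 = 22; 304 ≠ 22 — holds

The relation holds at x = 5, so it is not a counterexample.

Answer: No, x = 5 is not a counterexample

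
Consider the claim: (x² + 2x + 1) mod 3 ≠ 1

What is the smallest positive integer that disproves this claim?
Testing positive integers:
x = 1: LHS = (1² + 2·1 + 1) mod 3 = 4 mod 3 = 1; 1 ≠ 1 — FAILS  ← smallest positive counterexample

Answer: x = 1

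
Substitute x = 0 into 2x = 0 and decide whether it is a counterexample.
Substitute x = 0 into the relation:
x = 0: LHS = 2·0 = 0; 0 = 0 — holds

The claim holds here, so x = 0 is not a counterexample. (A counterexample exists elsewhere, e.g. x = 1.)

Answer: No, x = 0 is not a counterexample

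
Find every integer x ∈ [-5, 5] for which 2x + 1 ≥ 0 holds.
Holds for: {0, 1, 2, 3, 4, 5}
Fails for: {-5, -4, -3, -2, -1}

Answer: {0, 1, 2, 3, 4, 5}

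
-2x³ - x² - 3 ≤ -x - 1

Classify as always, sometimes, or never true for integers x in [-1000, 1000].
Holds at x = 0: LHS = -2·0³ - 0² - 3 = -3, RHS = -0 - 1 = -1; -3 ≤ -1 — holds
Fails at x = -2: LHS = -2·(-2)³ - (-2)² - 3 = 9, RHS = -(-2) - 1 = 1; 9 ≤ 1 — FAILS
It is satisfied by some integers in the range but not all.

Answer: Sometimes true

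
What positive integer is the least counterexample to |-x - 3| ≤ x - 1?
Testing positive integers:
x = 1: LHS = |-1 - 3| = |-4| = 4, RHS = 1 - 1 = 0; 4 ≤ 0 — FAILS  ← smallest positive counterexample

Answer: x = 1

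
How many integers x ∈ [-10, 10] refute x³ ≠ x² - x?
Counterexamples in [-10, 10]: {0}.

Counting them gives 1 values.

Answer: 1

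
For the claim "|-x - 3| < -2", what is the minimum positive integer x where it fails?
Testing positive integers:
x = 1: LHS = |-1 - 3| = |-4| = 4; 4 < -2 — FAILS  ← smallest positive counterexample

Answer: x = 1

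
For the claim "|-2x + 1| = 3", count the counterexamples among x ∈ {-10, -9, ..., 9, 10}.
Counterexamples in [-10, 10]: {-10, -9, -8, -7, -6, -5, -4, -3, -2, 0, 1, 3, 4, 5, 6, 7, 8, 9, 10}.

Counting them gives 19 values.

Answer: 19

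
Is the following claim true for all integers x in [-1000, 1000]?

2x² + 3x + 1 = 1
The claim fails at x = 1:
x = 1: LHS = 2·1² + 3·1 + 1 = 6; 6 = 1 — FAILS

Because a single integer refutes it, the statement is false.

Answer: False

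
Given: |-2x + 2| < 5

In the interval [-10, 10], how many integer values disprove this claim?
Counterexamples in [-10, 10]: {-10, -9, -8, -7, -6, -5, -4, -3, -2, 4, 5, 6, 7, 8, 9, 10}.

Counting them gives 16 values.

Answer: 16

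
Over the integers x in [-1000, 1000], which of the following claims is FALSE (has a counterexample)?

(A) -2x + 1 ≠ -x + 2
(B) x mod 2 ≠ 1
(A) x = -1: LHS = -2·(-1) + 1 = 3, RHS = -(-1) + 2 = 3; 3 ≠ 3 — FAILS
(B) x = 1: LHS = 1 mod 2 = 1; 1 ≠ 1 — FAILS

Answer: Both A and B are false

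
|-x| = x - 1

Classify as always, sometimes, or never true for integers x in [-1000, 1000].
Over all integers in [-1000, 1000], LHS − RHS is always positive; it is smallest at x = 0, where it equals 1:
x = 0: LHS = |-0| = |0| = 0, RHS = 0 - 1 = -1; 0 = -1 — FAILS
At the ends of the range:
x = -1000: LHS = |-(-1000)| = |1000| = 1000, RHS = (-1000) - 1 = -1001; 1000 = -1001 — FAILS
x = 1000: LHS = |-1000| = 1000, RHS = 1000 - 1 = 999; 1000 = 999 — FAILS
Hence LHS − RHS is never 0, i.e. the two sides are never equal, so the claimed relation (=) fails for every integer in [-1000, 1000].

No integer in the range satisfies it.

Answer: Never true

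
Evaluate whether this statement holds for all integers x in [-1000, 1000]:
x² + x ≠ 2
The claim fails at x = 1:
x = 1: LHS = 1² + 1 = 2; 2 ≠ 2 — FAILS

Because a single integer refutes it, the statement is false.

Answer: False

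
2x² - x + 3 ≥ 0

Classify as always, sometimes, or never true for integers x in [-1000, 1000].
Over all integers in [-1000, 1000], LHS − RHS is smallest at x = 0, where it equals 3:
x = 0: LHS = 2·0² - 0 + 3 = 3; 3 ≥ 0 — holds
At the ends of the range:
x = -1000: LHS = 2·(-1000)² - (-1000) + 3 = 2001003; 2001003 ≥ 0 — holds
x = 1000: LHS = 2·1000² - 1000 + 3 = 1999003; 1999003 ≥ 0 — holds
Hence LHS − RHS is never negative, i.e. LHS ≥ RHS throughout, so the relation holds for every integer in [-1000, 1000].

No counterexample exists.

Answer: Always true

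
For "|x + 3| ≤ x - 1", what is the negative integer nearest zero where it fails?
Testing negative integers from -1 downward:
x = -1: LHS = |(-1) + 3| = |2| = 2, RHS = (-1) - 1 = -2; 2 ≤ -2 — FAILS  ← closest negative counterexample to 0

Answer: x = -1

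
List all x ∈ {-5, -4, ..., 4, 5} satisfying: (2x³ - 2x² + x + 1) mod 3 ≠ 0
For a polynomial with integer coefficients, its value mod 3 depends only on x mod 3, so it suffices to check one representative of each residue class, x = 0, 1, 2:
x = 0: LHS = (2·0³ - 2·0² + 0 + 1) mod 3 = 1 mod 3 = 1; 1 ≠ 0 — holds
x = 1: LHS = (2·1³ - 2·1² + 1 + 1) mod 3 = 2 mod 3 = 2; 2 ≠ 0 — holds
x = 2: LHS = (2·2³ - 2·2² + 2 + 1) mod 3 = 11 mod 3 = 2; 2 ≠ 0 — holds
The relation holds in every residue class, so the relation holds for every integer in [-5, 5].

Answer: All integers in [-5, 5]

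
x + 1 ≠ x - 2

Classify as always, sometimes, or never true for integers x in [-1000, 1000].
Over all integers in [-1000, 1000], LHS − RHS is always positive; it is smallest at x = 0, where it equals 3:
x = 0: LHS = 0 + 1 = 1, RHS = 0 - 2 = -2; 1 ≠ -2 — holds
At the ends of the range:
x = -1000: LHS = (-1000) + 1 = -999, RHS = (-1000) - 2 = -1002; -999 ≠ -1002 — holds
x = 1000: LHS = 1000 + 1 = 1001, RHS = 1000 - 2 = 998; 1001 ≠ 998 — holds
Hence LHS − RHS is never 0, i.e. the two sides are never equal, so the relation holds for every integer in [-1000, 1000].

No counterexample exists.

Answer: Always true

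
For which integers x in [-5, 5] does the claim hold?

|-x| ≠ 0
Holds for: {-5, -4, -3, -2, -1, 1, 2, 3, 4, 5}
Fails for: {0}

Answer: {-5, -4, -3, -2, -1, 1, 2, 3, 4, 5}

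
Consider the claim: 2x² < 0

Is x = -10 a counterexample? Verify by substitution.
Substitute x = -10 into the relation:
x = -10: LHS = 2·(-10)² = 200; 200 < 0 — FAILS

Since the claim fails at x = -10, this value is a counterexample.

Answer: Yes, x = -10 is a counterexample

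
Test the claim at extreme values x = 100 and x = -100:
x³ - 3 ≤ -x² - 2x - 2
x = 100: LHS = 100³ - 3 = 999997, RHS = -100² - 2·100 - 2 = -10202; 999997 ≤ -10202 — FAILS
x = -100: LHS = (-100)³ - 3 = -1000003, RHS = -(-100)² - 2·(-100) - 2 = -9802; -1000003 ≤ -9802 — holds

Answer: Partially: fails for x = 100, holds for x = -100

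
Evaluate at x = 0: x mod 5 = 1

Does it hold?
x = 0: LHS = 0 mod 5 = 0; 0 = 1 — FAILS

The relation fails at x = 0, so x = 0 is a counterexample.

Answer: No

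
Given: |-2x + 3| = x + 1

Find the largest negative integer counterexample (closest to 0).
Testing negative integers from -1 downward:
x = -1: LHS = |-2·(-1) + 3| = |5| = 5, RHS = (-1) + 1 = 0; 5 = 0 — FAILS  ← closest negative counterexample to 0

Answer: x = -1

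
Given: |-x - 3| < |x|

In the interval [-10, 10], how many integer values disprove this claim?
Counterexamples in [-10, 10]: {-1, 0, 1, 2, 3, 4, 5, 6, 7, 8, 9, 10}.

Counting them gives 12 values.

Answer: 12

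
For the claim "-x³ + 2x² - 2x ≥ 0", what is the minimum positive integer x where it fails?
Testing positive integers:
x = 1: LHS = -1³ + 2·1² - 2·1 = -1; -1 ≥ 0 — FAILS  ← smallest positive counterexample

Answer: x = 1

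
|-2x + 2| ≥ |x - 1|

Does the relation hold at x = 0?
x = 0: LHS = |-2·0 + 2| = |2| = 2, RHS = |0 - 1| = |-1| = 1; 2 ≥ 1 — holds

The relation is satisfied at x = 0.

Answer: Yes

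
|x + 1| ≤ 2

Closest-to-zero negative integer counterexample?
Testing negative integers from -1 downward:
x = -1: LHS = |(-1) + 1| = |0| = 0; 0 ≤ 2 — holds
x = -2: LHS = |(-2) + 1| = |-1| = 1; 1 ≤ 2 — holds
x = -3: LHS = |(-3) + 1| = |-2| = 2; 2 ≤ 2 — holds
x = -4: LHS = |(-4) + 1| = |-3| = 3; 3 ≤ 2 — FAILS  ← closest negative counterexample to 0

Answer: x = -4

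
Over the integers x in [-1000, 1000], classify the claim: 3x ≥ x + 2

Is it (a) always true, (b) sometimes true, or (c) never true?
Holds at x = 1: LHS = 3·1 = 3, RHS = 1 + 2 = 3; 3 ≥ 3 — holds
Fails at x = 0: LHS = 3·0 = 0, RHS = 0 + 2 = 2; 0 ≥ 2 — FAILS
It is satisfied by some integers in the range but not all.

Answer: Sometimes true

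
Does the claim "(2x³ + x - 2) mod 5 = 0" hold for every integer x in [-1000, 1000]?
The claim fails at x = 0:
x = 0: LHS = (2·0³ + 0 - 2) mod 5 = (-2) mod 5 = 3; 3 = 0 — FAILS

Because a single integer refutes it, the statement is false.

Answer: False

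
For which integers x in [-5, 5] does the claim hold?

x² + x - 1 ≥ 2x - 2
Over all integers in [-5, 5], LHS − RHS is smallest at x = 0, where it equals 1:
x = 0: LHS = 0² + 0 - 1 = -1, RHS = 2·0 - 2 = -2; -1 ≥ -2 — holds
At the ends of the range:
x = -5: LHS = (-5)² + (-5) - 1 = 19, RHS = 2·(-5) - 2 = -12; 19 ≥ -12 — holds
x = 5: LHS = 5² + 5 - 1 = 29, RHS = 2·5 - 2 = 8; 29 ≥ 8 — holds
Hence LHS − RHS is never negative, i.e. LHS ≥ RHS throughout, so the relation holds for every integer in [-5, 5].

Answer: All integers in [-5, 5]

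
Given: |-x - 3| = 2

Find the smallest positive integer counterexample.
Testing positive integers:
x = 1: LHS = |-1 - 3| = |-4| = 4; 4 = 2 — FAILS  ← smallest positive counterexample

Answer: x = 1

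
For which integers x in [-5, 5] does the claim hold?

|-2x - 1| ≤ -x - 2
Over all integers in [-5, 5], LHS − RHS is smallest at x = -1, where it equals 2:
x = -1: LHS = |-2·(-1) - 1| = |1| = 1, RHS = -(-1) - 2 = -1; 1 ≤ -1 — FAILS
At the ends of the range:
x = -5: LHS = |-2·(-5) - 1| = |9| = 9, RHS = -(-5) - 2 = 3; 9 ≤ 3 — FAILS
x = 5: LHS = |-2·5 - 1| = |-11| = 11, RHS = -5 - 2 = -7; 11 ≤ -7 — FAILS
Hence LHS − RHS is never zero or negative, i.e. LHS > RHS throughout, so the claimed relation (≤) fails for every integer in [-5, 5].

Answer: None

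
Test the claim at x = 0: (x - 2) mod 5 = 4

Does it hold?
x = 0: LHS = (0 - 2) mod 5 = (-2) mod 5 = 3; 3 = 4 — FAILS

The relation fails at x = 0, so x = 0 is a counterexample.

Answer: No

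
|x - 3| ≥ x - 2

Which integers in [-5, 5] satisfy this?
Holds for: {-5, -4, -3, -2, -1, 0, 1, 2}
Fails for: {3, 4, 5}

Answer: {-5, -4, -3, -2, -1, 0, 1, 2}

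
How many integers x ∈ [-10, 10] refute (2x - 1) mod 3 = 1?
Counterexamples in [-10, 10]: {-10, -9, -7, -6, -4, -3, -1, 0, 2, 3, 5, 6, 8, 9}.

Counting them gives 14 values.

Answer: 14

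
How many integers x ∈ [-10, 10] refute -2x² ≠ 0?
Counterexamples in [-10, 10]: {0}.

Counting them gives 1 values.

Answer: 1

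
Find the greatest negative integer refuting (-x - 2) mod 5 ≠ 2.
Testing negative integers from -1 downward:
x = -1: LHS = (-(-1) - 2) mod 5 = (-1) mod 5 = 4; 4 ≠ 2 — holds
x = -2: LHS = (-(-2) - 2) mod 5 = 0 mod 5 = 0; 0 ≠ 2 — holds
x = -3: LHS = (-(-3) - 2) mod 5 = 1 mod 5 = 1; 1 ≠ 2 — holds
x = -4: LHS = (-(-4) - 2) mod 5 = 2 mod 5 = 2; 2 ≠ 2 — FAILS  ← closest negative counterexample to 0

Answer: x = -4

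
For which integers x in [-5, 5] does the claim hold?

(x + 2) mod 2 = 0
Holds for: {-4, -2, 0, 2, 4}
Fails for: {-5, -3, -1, 1, 3, 5}

Answer: {-4, -2, 0, 2, 4}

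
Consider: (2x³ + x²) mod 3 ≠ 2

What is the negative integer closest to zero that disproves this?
Testing negative integers from -1 downward:
x = -1: LHS = (2·(-1)³ + (-1)²) mod 3 = (-1) mod 3 = 2; 2 ≠ 2 — FAILS  ← closest negative counterexample to 0

Answer: x = -1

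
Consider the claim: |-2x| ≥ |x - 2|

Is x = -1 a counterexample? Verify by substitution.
Substitute x = -1 into the relation:
x = -1: LHS = |-2·(-1)| = |2| = 2, RHS = |(-1) - 2| = |-3| = 3; 2 ≥ 3 — FAILS

Since the claim fails at x = -1, this value is a counterexample.

Answer: Yes, x = -1 is a counterexample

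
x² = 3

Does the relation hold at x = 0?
x = 0: LHS = 0² = 0; 0 = 3 — FAILS

The relation fails at x = 0, so x = 0 is a counterexample.

Answer: No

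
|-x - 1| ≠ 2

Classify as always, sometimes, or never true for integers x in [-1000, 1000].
Holds at x = 0: LHS = |-0 - 1| = |-1| = 1; 1 ≠ 2 — holds
Fails at x = 1: LHS = |-1 - 1| = |-2| = 2; 2 ≠ 2 — FAILS
It is satisfied by some integers in the range but not all.

Answer: Sometimes true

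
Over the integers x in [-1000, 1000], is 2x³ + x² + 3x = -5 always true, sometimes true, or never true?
Track d = LHS − RHS over the integers in [-1000, 1000]. Equality would need d = 0, but d changes sign only between consecutive integers, jumping over 0:
x = -2: LHS = 2·(-2)³ + (-2)² + 3·(-2) = -18; -18 = -5 — FAILS  (d = -13)
x = -1: LHS = 2·(-1)³ + (-1)² + 3·(-1) = -4; -4 = -5 — FAILS  (d = 1)
Away from these crossings d keeps a constant sign, and checking every integer in [-1000, 1000] confirms d ≠ 0 throughout. Hence the two sides are never equal, so the claimed relation (=) fails for every integer in [-1000, 1000].

No integer in the range satisfies it.

Answer: Never true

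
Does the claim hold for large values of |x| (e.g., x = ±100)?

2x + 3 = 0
x = 100: LHS = 2·100 + 3 = 203; 203 = 0 — FAILS
x = -100: LHS = 2·(-100) + 3 = -197; -197 = 0 — FAILS

Answer: No, fails for both x = 100 and x = -100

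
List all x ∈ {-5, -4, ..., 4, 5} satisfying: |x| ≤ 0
Holds for: {0}
Fails for: {-5, -4, -3, -2, -1, 1, 2, 3, 4, 5}

Answer: {0}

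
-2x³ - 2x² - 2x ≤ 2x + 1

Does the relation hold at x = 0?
x = 0: LHS = -2·0³ - 2·0² - 2·0 = 0, RHS = 2·0 + 1 = 1; 0 ≤ 1 — holds

The relation is satisfied at x = 0.

Answer: Yes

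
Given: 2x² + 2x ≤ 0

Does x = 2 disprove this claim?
Substitute x = 2 into the relation:
x = 2: LHS = 2·2² + 2·2 = 12; 12 ≤ 0 — FAILS

Since the claim fails at x = 2, this value is a counterexample.

Answer: Yes, x = 2 is a counterexample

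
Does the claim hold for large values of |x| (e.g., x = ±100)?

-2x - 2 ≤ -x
x = 100: LHS = -2·100 - 2 = -202; -202 ≤ -100 — holds
x = -100: LHS = -2·(-100) - 2 = 198, RHS = -(-100) = 100; 198 ≤ 100 — FAILS

Answer: Partially: holds for x = 100, fails for x = -100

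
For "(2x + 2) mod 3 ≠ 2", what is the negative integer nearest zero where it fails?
Testing negative integers from -1 downward:
x = -1: LHS = (2·(-1) + 2) mod 3 = 0 mod 3 = 0; 0 ≠ 2 — holds
x = -2: LHS = (2·(-2) + 2) mod 3 = (-2) mod 3 = 1; 1 ≠ 2 — holds
x = -3: LHS = (2·(-3) + 2) mod 3 = (-4) mod 3 = 2; 2 ≠ 2 — FAILS  ← closest negative counterexample to 0

Answer: x = -3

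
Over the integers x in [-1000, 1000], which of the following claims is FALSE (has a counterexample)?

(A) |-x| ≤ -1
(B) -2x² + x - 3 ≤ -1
(A) x = 0: LHS = |-0| = |0| = 0; 0 ≤ -1 — FAILS

(B) Over all integers in [-1000, 1000], LHS − RHS is largest at x = 0, where it equals -2:
x = 0: LHS = -2·0² + 0 - 3 = -3; -3 ≤ -1 — holds
At the ends of the range:
x = -1000: LHS = -2·(-1000)² + (-1000) - 3 = -2001003; -2001003 ≤ -1 — holds
x = 1000: LHS = -2·1000² + 1000 - 3 = -1999003; -1999003 ≤ -1 — holds
Hence LHS − RHS is never positive, i.e. LHS ≤ RHS throughout, so the relation holds for every integer in [-1000, 1000].

Only (A) has a counterexample.

Answer: A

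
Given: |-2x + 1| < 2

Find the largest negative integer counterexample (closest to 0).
Testing negative integers from -1 downward:
x = -1: LHS = |-2·(-1) + 1| = |3| = 3; 3 < 2 — FAILS  ← closest negative counterexample to 0

Answer: x = -1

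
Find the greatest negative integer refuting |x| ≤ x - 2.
Testing negative integers from -1 downward:
x = -1: LHS = |-1| = 1, RHS = (-1) - 2 = -3; 1 ≤ -3 — FAILS  ← closest negative counterexample to 0

Answer: x = -1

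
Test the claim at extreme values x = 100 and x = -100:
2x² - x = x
x = 100: LHS = 2·100² - 100 = 19900; 19900 = 100 — FAILS
x = -100: LHS = 2·(-100)² - (-100) = 20100; 20100 = -100 — FAILS

Answer: No, fails for both x = 100 and x = -100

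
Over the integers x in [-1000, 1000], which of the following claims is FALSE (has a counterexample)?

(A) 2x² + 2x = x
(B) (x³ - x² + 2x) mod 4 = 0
(A) x = 1: LHS = 2·1² + 2·1 = 4; 4 = 1 — FAILS
(B) x = 1: LHS = (1³ - 1² + 2·1) mod 4 = 2 mod 4 = 2; 2 = 0 — FAILS

Answer: Both A and B are false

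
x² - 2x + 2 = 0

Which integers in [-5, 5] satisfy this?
Over all integers in [-5, 5], LHS − RHS is always positive; it is smallest at x = 1, where it equals 1:
x = 1: LHS = 1² - 2·1 + 2 = 1; 1 = 0 — FAILS
At the ends of the range:
x = -5: LHS = (-5)² - 2·(-5) + 2 = 37; 37 = 0 — FAILS
x = 5: LHS = 5² - 2·5 + 2 = 17; 17 = 0 — FAILS
Hence LHS − RHS is never 0, i.e. the two sides are never equal, so the claimed relation (=) fails for every integer in [-5, 5].

Answer: None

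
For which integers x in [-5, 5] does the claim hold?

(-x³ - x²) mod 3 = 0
Holds for: {-4, -3, -1, 0, 2, 3, 5}
Fails for: {-5, -2, 1, 4}

Answer: {-4, -3, -1, 0, 2, 3, 5}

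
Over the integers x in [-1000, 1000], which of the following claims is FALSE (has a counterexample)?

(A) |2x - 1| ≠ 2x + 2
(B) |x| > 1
(A) Track d = LHS − RHS over the integers in [-1000, 1000]. Equality would need d = 0, but d changes sign only between consecutive integers, jumping over 0:
x = -1: LHS = |2·(-1) - 1| = |-3| = 3, RHS = 2·(-1) + 2 = 0; 3 ≠ 0 — holds  (d = 3)
x = 0: LHS = |2·0 - 1| = |-1| = 1, RHS = 2·0 + 2 = 2; 1 ≠ 2 — holds  (d = -1)
Away from these crossings d keeps a constant sign, and checking every integer in [-1000, 1000] confirms d ≠ 0 throughout. Hence the two sides are never equal, so the relation holds for every integer in [-1000, 1000].

(B) x = 0: LHS = |0| = 0; 0 > 1 — FAILS

Only (B) has a counterexample.

Answer: B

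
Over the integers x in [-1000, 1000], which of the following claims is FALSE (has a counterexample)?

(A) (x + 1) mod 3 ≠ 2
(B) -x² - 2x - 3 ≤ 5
(A) x = 1: LHS = (1 + 1) mod 3 = 2 mod 3 = 2; 2 ≠ 2 — FAILS

(B) Over all integers in [-1000, 1000], LHS − RHS is largest at x = -1, where it equals -7:
x = -1: LHS = -(-1)² - 2·(-1) - 3 = -2; -2 ≤ 5 — holds
At the ends of the range:
x = -1000: LHS = -(-1000)² - 2·(-1000) - 3 = -998003; -998003 ≤ 5 — holds
x = 1000: LHS = -1000² - 2·1000 - 3 = -1002003; -1002003 ≤ 5 — holds
Hence LHS − RHS is never positive, i.e. LHS ≤ RHS throughout, so the relation holds for every integer in [-1000, 1000].

Only (A) has a counterexample.

Answer: A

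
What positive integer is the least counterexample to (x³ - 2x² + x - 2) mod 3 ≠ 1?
Testing positive integers:
x = 1: LHS = (1³ - 2·1² + 1 - 2) mod 3 = (-2) mod 3 = 1; 1 ≠ 1 — FAILS  ← smallest positive counterexample

Answer: x = 1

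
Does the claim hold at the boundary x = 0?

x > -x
x = 0: RHS = -0 = 0; 0 > 0 — FAILS

The relation fails at x = 0, so x = 0 is a counterexample.

Answer: No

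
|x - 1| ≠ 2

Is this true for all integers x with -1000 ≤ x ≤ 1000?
The claim fails at x = -1:
x = -1: LHS = |(-1) - 1| = |-2| = 2; 2 ≠ 2 — FAILS

Because a single integer refutes it, the statement is false.

Answer: False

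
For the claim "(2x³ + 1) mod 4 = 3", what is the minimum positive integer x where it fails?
Testing positive integers:
x = 1: LHS = (2·1³ + 1) mod 4 = 3 mod 4 = 3; 3 = 3 — holds
x = 2: LHS = (2·2³ + 1) mod 4 = 17 mod 4 = 1; 1 = 3 — FAILS  ← smallest positive counterexample

Answer: x = 2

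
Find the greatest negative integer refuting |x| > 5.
Testing negative integers from -1 downward:
x = -1: LHS = |-1| = 1; 1 > 5 — FAILS  ← closest negative counterexample to 0

Answer: x = -1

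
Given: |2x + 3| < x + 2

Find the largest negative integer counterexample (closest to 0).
Testing negative integers from -1 downward:
x = -1: LHS = |2·(-1) + 3| = |1| = 1, RHS = (-1) + 2 = 1; 1 < 1 — FAILS  ← closest negative counterexample to 0

Answer: x = -1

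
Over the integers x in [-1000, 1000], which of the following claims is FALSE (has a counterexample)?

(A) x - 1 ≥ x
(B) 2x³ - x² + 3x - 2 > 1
(A) x = 0: LHS = 0 - 1 = -1; -1 ≥ 0 — FAILS
(B) x = 0: LHS = 2·0³ - 0² + 3·0 - 2 = -2; -2 > 1 — FAILS

Answer: Both A and B are false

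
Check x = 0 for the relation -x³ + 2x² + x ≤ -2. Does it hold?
x = 0: LHS = -0³ + 2·0² + 0 = 0; 0 ≤ -2 — FAILS

The relation fails at x = 0, so x = 0 is a counterexample.

Answer: No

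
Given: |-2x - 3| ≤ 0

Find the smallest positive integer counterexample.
Testing positive integers:
x = 1: LHS = |-2·1 - 3| = |-5| = 5; 5 ≤ 0 — FAILS  ← smallest positive counterexample

Answer: x = 1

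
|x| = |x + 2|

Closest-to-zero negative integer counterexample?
Testing negative integers from -1 downward:
x = -1: LHS = |-1| = 1, RHS = |(-1) + 2| = |1| = 1; 1 = 1 — holds
x = -2: LHS = |-2| = 2, RHS = |(-2) + 2| = |0| = 0; 2 = 0 — FAILS  ← closest negative counterexample to 0

Answer: x = -2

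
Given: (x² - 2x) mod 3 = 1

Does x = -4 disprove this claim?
Substitute x = -4 into the relation:
x = -4: LHS = ((-4)² - 2·(-4)) mod 3 = 24 mod 3 = 0; 0 = 1 — FAILS

Since the claim fails at x = -4, this value is a counterexample.

Answer: Yes, x = -4 is a counterexample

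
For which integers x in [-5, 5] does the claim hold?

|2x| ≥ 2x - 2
Over all integers in [-5, 5], LHS − RHS is smallest at x = 0, where it equals 2:
x = 0: LHS = |2·0| = |0| = 0, RHS = 2·0 - 2 = -2; 0 ≥ -2 — holds
At the ends of the range:
x = -5: LHS = |2·(-5)| = |-10| = 10, RHS = 2·(-5) - 2 = -12; 10 ≥ -12 — holds
x = 5: LHS = |2·5| = |10| = 10, RHS = 2·5 - 2 = 8; 10 ≥ 8 — holds
Hence LHS − RHS is never negative, i.e. LHS ≥ RHS throughout, so the relation holds for every integer in [-5, 5].

Answer: All integers in [-5, 5]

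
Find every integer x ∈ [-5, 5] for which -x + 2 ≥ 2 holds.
Holds for: {-5, -4, -3, -2, -1, 0}
Fails for: {1, 2, 3, 4, 5}

Answer: {-5, -4, -3, -2, -1, 0}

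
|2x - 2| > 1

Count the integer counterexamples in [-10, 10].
Counterexamples in [-10, 10]: {1}.

Counting them gives 1 values.

Answer: 1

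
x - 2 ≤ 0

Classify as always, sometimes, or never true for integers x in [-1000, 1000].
Holds at x = 0: LHS = 0 - 2 = -2; -2 ≤ 0 — holds
Fails at x = 3: LHS = 3 - 2 = 1; 1 ≤ 0 — FAILS
It is satisfied by some integers in the range but not all.

Answer: Sometimes true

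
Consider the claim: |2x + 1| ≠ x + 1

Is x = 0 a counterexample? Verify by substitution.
Substitute x = 0 into the relation:
x = 0: LHS = |2·0 + 1| = |1| = 1, RHS = 0 + 1 = 1; 1 ≠ 1 — FAILS

Since the claim fails at x = 0, this value is a counterexample.

Answer: Yes, x = 0 is a counterexample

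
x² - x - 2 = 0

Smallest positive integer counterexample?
Testing positive integers:
x = 1: LHS = 1² - 1 - 2 = -2; -2 = 0 — FAILS  ← smallest positive counterexample

Answer: x = 1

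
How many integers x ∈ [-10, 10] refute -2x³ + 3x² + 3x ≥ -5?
Counterexamples in [-10, 10]: {3, 4, 5, 6, 7, 8, 9, 10}.

Counting them gives 8 values.

Answer: 8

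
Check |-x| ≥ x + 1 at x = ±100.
x = 100: LHS = |-100| = 100, RHS = 100 + 1 = 101; 100 ≥ 101 — FAILS
x = -100: LHS = |-(-100)| = |100| = 100, RHS = (-100) + 1 = -99; 100 ≥ -99 — holds

Answer: Partially: fails for x = 100, holds for x = -100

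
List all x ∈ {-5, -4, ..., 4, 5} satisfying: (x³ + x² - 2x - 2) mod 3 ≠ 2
For a polynomial with integer coefficients, its value mod 3 depends only on x mod 3, so it suffices to check one representative of each residue class, x = 0, 1, 2:
x = 0: LHS = (0³ + 0² - 2·0 - 2) mod 3 = (-2) mod 3 = 1; 1 ≠ 2 — holds
x = 1: LHS = (1³ + 1² - 2·1 - 2) mod 3 = (-2) mod 3 = 1; 1 ≠ 2 — holds
x = 2: LHS = (2³ + 2² - 2·2 - 2) mod 3 = 6 mod 3 = 0; 0 ≠ 2 — holds
The relation holds in every residue class, so the relation holds for every integer in [-5, 5].

Answer: All integers in [-5, 5]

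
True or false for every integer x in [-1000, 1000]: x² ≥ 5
The claim fails at x = 0:
x = 0: LHS = 0² = 0; 0 ≥ 5 — FAILS

Because a single integer refutes it, the statement is false.

Answer: False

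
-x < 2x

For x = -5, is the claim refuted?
Substitute x = -5 into the relation:
x = -5: LHS = -(-5) = 5, RHS = 2·(-5) = -10; 5 < -10 — FAILS

Since the claim fails at x = -5, this value is a counterexample.

Answer: Yes, x = -5 is a counterexample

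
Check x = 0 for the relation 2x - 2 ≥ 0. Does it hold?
x = 0: LHS = 2·0 - 2 = -2; -2 ≥ 0 — FAILS

The relation fails at x = 0, so x = 0 is a counterexample.

Answer: No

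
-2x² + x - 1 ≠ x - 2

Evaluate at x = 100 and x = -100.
x = 100: LHS = -2·100² + 100 - 1 = -19901, RHS = 100 - 2 = 98; -19901 ≠ 98 — holds
x = -100: LHS = -2·(-100)² + (-100) - 1 = -20101, RHS = (-100) - 2 = -102; -20101 ≠ -102 — holds

Answer: Yes, holds for both x = 100 and x = -100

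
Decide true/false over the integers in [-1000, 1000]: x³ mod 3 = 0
The claim fails at x = 1:
x = 1: LHS = (1³) mod 3 = 1 mod 3 = 1; 1 = 0 — FAILS

Because a single integer refutes it, the statement is false.

Answer: False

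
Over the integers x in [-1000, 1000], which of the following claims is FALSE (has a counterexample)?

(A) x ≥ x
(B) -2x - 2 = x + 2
(A) Over all integers in [-1000, 1000], LHS − RHS is smallest at x = 0, where it equals 0:
x = 0: 0 ≥ 0 — holds
At the ends of the range:
x = -1000: -1000 ≥ -1000 — holds
x = 1000: 1000 ≥ 1000 — holds
Hence LHS − RHS is never negative, i.e. LHS ≥ RHS throughout, so the relation holds for every integer in [-1000, 1000].

(B) x = 0: LHS = -2·0 - 2 = -2, RHS = 0 + 2 = 2; -2 = 2 — FAILS

Only (B) has a counterexample.

Answer: B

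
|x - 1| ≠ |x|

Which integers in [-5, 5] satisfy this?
Track d = LHS − RHS over the integers in [-5, 5]. Equality would need d = 0, but d changes sign only between consecutive integers, jumping over 0:
x = 0: LHS = |0 - 1| = |-1| = 1, RHS = |0| = 0; 1 ≠ 0 — holds  (d = 1)
x = 1: LHS = |1 - 1| = |0| = 0, RHS = |1| = 1; 0 ≠ 1 — holds  (d = -1)
Away from these crossings d keeps a constant sign, and checking every integer in [-5, 5] confirms d ≠ 0 throughout. Hence the two sides are never equal, so the relation holds for every integer in [-5, 5].

Answer: All integers in [-5, 5]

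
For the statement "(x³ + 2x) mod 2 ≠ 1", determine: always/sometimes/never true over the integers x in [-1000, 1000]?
Holds at x = 0: LHS = (0³ + 2·0) mod 2 = 0 mod 2 = 0; 0 ≠ 1 — holds
Fails at x = 1: LHS = (1³ + 2·1) mod 2 = 3 mod 2 = 1; 1 ≠ 1 — FAILS
It is satisfied by some integers in the range but not all.

Answer: Sometimes true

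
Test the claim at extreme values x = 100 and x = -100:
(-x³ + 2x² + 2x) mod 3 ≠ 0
x = 100: LHS = (-100³ + 2·100² + 2·100) mod 3 = (-979800) mod 3 = 0; 0 ≠ 0 — FAILS
x = -100: LHS = (-(-100)³ + 2·(-100)² + 2·(-100)) mod 3 = 1019800 mod 3 = 1; 1 ≠ 0 — holds

Answer: Partially: fails for x = 100, holds for x = -100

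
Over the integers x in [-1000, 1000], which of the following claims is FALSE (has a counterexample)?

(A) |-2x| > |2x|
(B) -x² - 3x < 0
(A) x = 0: LHS = |-2·0| = |0| = 0, RHS = |2·0| = |0| = 0; 0 > 0 — FAILS
(B) x = 0: LHS = -0² - 3·0 = 0; 0 < 0 — FAILS

Answer: Both A and B are false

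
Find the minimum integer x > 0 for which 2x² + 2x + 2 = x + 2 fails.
Testing positive integers:
x = 1: LHS = 2·1² + 2·1 + 2 = 6, RHS = 1 + 2 = 3; 6 = 3 — FAILS  ← smallest positive counterexample

Answer: x = 1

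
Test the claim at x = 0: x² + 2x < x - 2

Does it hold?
x = 0: LHS = 0² + 2·0 = 0, RHS = 0 - 2 = -2; 0 < -2 — FAILS

The relation fails at x = 0, so x = 0 is a counterexample.

Answer: No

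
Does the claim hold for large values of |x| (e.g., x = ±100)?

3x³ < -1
x = 100: LHS = 3·100³ = 3000000; 3000000 < -1 — FAILS
x = -100: LHS = 3·(-100)³ = -3000000; -3000000 < -1 — holds

Answer: Partially: fails for x = 100, holds for x = -100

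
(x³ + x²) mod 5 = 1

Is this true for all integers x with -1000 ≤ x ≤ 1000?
The claim fails at x = 0:
x = 0: LHS = (0³ + 0²) mod 5 = 0 mod 5 = 0; 0 = 1 — FAILS

Because a single integer refutes it, the statement is false.

Answer: False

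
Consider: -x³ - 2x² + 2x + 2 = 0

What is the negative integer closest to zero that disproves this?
Testing negative integers from -1 downward:
x = -1: LHS = -(-1)³ - 2·(-1)² + 2·(-1) + 2 = -1; -1 = 0 — FAILS  ← closest negative counterexample to 0

Answer: x = -1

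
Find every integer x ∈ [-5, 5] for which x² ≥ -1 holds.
Over all integers in [-5, 5], LHS − RHS is smallest at x = 0, where it equals 1:
x = 0: LHS = 0² = 0; 0 ≥ -1 — holds
At the ends of the range:
x = -5: LHS = (-5)² = 25; 25 ≥ -1 — holds
x = 5: LHS = 5² = 25; 25 ≥ -1 — holds
Hence LHS − RHS is never negative, i.e. LHS ≥ RHS throughout, so the relation holds for every integer in [-5, 5].

Answer: All integers in [-5, 5]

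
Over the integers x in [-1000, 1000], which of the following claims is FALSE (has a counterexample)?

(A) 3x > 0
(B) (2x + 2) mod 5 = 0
(A) x = 0: LHS = 3·0 = 0; 0 > 0 — FAILS
(B) x = 0: LHS = (2·0 + 2) mod 5 = 2 mod 5 = 2; 2 = 0 — FAILS

Answer: Both A and B are false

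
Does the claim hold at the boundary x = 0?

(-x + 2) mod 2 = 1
x = 0: LHS = (-0 + 2) mod 2 = 2 mod 2 = 0; 0 = 1 — FAILS

The relation fails at x = 0, so x = 0 is a counterexample.

Answer: No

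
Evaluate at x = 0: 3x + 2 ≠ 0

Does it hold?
x = 0: LHS = 3·0 + 2 = 2; 2 ≠ 0 — holds

The relation is satisfied at x = 0.

Answer: Yes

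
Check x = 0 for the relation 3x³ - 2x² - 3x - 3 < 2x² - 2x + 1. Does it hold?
x = 0: LHS = 3·0³ - 2·0² - 3·0 - 3 = -3, RHS = 2·0² - 2·0 + 1 = 1; -3 < 1 — holds

The relation is satisfied at x = 0.

Answer: Yes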